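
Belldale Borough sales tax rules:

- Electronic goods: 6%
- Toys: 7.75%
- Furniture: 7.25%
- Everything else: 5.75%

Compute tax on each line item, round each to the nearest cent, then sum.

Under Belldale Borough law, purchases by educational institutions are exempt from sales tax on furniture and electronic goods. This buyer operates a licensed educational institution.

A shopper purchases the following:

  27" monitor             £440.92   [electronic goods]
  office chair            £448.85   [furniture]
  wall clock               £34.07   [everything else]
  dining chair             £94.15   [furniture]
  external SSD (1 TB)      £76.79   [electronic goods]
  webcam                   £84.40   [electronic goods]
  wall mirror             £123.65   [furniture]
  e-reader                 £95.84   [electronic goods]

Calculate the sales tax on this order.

27" monitor £440.92: electronic goods, buyer-exempt → 0% → £0.00
Office chair £448.85: furniture, buyer-exempt → 0% → £0.00
Wall clock £34.07: everything else → 5.75% → £1.96
Dining chair £94.15: furniture, buyer-exempt → 0% → £0.00
External SSD (1 TB) £76.79: electronic goods, buyer-exempt → 0% → £0.00
Webcam £84.40: electronic goods, buyer-exempt → 0% → £0.00
Wall mirror £123.65: furniture, buyer-exempt → 0% → £0.00
E-reader £95.84: electronic goods, buyer-exempt → 0% → £0.00
Total tax = £1.96

£1.96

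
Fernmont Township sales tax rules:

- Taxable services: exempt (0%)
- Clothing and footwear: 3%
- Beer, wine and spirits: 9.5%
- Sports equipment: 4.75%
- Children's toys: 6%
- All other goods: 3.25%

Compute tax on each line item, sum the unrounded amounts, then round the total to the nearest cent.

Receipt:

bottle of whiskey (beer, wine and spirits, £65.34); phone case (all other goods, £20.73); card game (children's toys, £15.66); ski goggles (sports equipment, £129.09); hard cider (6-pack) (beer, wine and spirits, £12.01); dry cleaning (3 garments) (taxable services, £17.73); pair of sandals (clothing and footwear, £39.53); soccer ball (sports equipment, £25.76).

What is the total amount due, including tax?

Bottle of whiskey £65.34: beer, wine and spirits → 9.5% → £6.2073
Phone case £20.73: all other goods → 3.25% → £0.673725
Card game £15.66: children's toys → 6% → £0.9396
Ski goggles £129.09: sports equipment → 4.75% → £6.131775
Hard cider (6-pack) £12.01: beer, wine and spirits → 9.5% → £1.14095
Dry cleaning (3 garments) £17.73: taxable services → 0% → £0.00
Pair of sandals £39.53: clothing and footwear → 3% → £1.1859
Soccer ball £25.76: sports equipment → 4.75% → £1.2236
Subtotal = £325.85; unrounded tax = £17.50285 → £17.50; total due = £343.35

£343.35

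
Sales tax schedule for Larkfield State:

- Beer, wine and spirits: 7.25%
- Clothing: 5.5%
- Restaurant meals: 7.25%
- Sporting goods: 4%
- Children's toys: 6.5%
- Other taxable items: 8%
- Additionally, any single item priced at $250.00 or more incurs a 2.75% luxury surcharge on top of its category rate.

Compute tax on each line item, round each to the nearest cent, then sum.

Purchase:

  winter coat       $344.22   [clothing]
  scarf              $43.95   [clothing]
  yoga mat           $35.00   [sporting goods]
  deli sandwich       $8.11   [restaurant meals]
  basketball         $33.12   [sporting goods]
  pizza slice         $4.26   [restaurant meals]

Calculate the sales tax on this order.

Winter coat $344.22: clothing → 5.5% + 2.75% surcharge = 8.25% → $28.40
Scarf $43.95: clothing → 5.5% → $2.42
Yoga mat $35.00: sporting goods → 4% → $1.40
Deli sandwich $8.11: restaurant meals → 7.25% → $0.59
Basketball $33.12: sporting goods → 4% → $1.32
Pizza slice $4.26: restaurant meals → 7.25% → $0.31
Total tax = $28.40 + $2.42 + $1.40 + $0.59 + $1.32 + $0.31 = $34.44

$34.44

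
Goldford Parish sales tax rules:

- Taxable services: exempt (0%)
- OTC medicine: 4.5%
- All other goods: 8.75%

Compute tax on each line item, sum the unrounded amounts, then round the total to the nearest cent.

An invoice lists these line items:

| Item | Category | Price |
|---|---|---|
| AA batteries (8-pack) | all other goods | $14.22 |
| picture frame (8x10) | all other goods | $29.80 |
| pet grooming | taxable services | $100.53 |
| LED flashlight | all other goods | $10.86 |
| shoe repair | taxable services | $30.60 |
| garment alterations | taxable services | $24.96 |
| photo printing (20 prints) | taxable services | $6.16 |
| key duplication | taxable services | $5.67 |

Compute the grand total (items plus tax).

$227.60

AA batteries (8-pack) $14.22: all other goods → 8.75% → $1.24425
Picture frame (8x10) $29.80: all other goods → 8.75% → $2.6075
Pet grooming $100.53: taxable services → 0% → $0.00
LED flashlight $10.86: all other goods → 8.75% → $0.95025
Shoe repair $30.60: taxable services → 0% → $0.00
Garment alterations $24.96: taxable services → 0% → $0.00
Photo printing (20 prints) $6.16: taxable services → 0% → $0.00
Key duplication $5.67: taxable services → 0% → $0.00
Subtotal = $222.80; unrounded tax = $4.802 → $4.80; total due = $227.60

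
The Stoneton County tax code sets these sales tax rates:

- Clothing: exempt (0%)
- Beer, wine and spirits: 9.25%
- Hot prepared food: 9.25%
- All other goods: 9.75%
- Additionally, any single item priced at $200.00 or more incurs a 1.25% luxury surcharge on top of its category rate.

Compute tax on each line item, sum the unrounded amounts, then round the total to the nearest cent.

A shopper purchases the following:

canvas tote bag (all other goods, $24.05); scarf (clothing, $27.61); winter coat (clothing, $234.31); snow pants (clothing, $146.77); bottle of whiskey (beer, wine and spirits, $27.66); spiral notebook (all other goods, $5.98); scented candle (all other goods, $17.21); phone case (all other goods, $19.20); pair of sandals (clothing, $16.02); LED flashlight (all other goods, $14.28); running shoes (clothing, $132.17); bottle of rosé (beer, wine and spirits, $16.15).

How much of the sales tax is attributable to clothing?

Scarf $27.61: clothing → 0% → $0.00
Winter coat $234.31: clothing → 0% + 1.25% surcharge = 1.25% → $2.928875
Snow pants $146.77: clothing → 0% → $0.00
Pair of sandals $16.02: clothing → 0% → $0.00
Running shoes $132.17: clothing → 0% → $0.00
Tax on clothing: unrounded sum = $2.928875 → $2.93

$2.93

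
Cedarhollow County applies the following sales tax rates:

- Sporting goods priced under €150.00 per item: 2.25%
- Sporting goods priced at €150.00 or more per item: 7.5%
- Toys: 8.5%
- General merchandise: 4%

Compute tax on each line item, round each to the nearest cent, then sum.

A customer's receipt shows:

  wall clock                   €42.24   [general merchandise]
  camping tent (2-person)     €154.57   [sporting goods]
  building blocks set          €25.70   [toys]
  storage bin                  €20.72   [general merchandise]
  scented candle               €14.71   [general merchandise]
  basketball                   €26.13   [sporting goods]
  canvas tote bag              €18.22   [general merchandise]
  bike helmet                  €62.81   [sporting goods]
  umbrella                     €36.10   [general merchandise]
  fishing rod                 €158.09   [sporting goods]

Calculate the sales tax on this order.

Wall clock €42.24: general merchandise → 4% → €1.69
Camping tent (2-person) €154.57: sporting goods, €150.00 or more → 7.5% → €11.59
Building blocks set €25.70: toys → 8.5% → €2.18
Storage bin €20.72: general merchandise → 4% → €0.83
Scented candle €14.71: general merchandise → 4% → €0.59
Basketball €26.13: sporting goods, under €150.00 → 2.25% → €0.59
Canvas tote bag €18.22: general merchandise → 4% → €0.73
Bike helmet €62.81: sporting goods, under €150.00 → 2.25% → €1.41
Umbrella €36.10: general merchandise → 4% → €1.44
Fishing rod €158.09: sporting goods, €150.00 or more → 7.5% → €11.86
Total tax = €1.69 + €11.59 + €2.18 + €0.83 + €0.59 + €0.59 + €0.73 + €1.41 + €1.44 + €11.86 = €32.91

€32.91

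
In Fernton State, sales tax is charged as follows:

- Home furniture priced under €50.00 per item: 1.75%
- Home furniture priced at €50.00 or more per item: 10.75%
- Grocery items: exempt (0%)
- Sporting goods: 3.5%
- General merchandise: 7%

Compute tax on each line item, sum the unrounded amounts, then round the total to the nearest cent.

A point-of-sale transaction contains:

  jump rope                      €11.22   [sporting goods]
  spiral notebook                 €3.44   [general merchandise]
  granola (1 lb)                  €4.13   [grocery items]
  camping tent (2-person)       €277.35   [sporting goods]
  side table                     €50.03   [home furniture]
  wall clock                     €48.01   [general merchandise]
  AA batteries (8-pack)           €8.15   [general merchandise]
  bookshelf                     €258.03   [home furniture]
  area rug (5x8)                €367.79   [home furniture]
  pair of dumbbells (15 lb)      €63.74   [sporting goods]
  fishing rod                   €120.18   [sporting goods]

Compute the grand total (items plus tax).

Jump rope €11.22: sporting goods → 3.5% → €0.3927
Spiral notebook €3.44: general merchandise → 7% → €0.2408
Granola (1 lb) €4.13: grocery items → 0% → €0.00
Camping tent (2-person) €277.35: sporting goods → 3.5% → €9.70725
Side table €50.03: home furniture, €50.00 or more → 10.75% → €5.378225
Wall clock €48.01: general merchandise → 7% → €3.3607
AA batteries (8-pack) €8.15: general merchandise → 7% → €0.5705
Bookshelf €258.03: home furniture, €50.00 or more → 10.75% → €27.738225
Area rug (5x8) €367.79: home furniture, €50.00 or more → 10.75% → €39.537425
Pair of dumbbells (15 lb) €63.74: sporting goods → 3.5% → €2.2309
Fishing rod €120.18: sporting goods → 3.5% → €4.2063
Subtotal = €1212.07; unrounded tax = €93.363025 → €93.36; total due = €1305.43

€1305.43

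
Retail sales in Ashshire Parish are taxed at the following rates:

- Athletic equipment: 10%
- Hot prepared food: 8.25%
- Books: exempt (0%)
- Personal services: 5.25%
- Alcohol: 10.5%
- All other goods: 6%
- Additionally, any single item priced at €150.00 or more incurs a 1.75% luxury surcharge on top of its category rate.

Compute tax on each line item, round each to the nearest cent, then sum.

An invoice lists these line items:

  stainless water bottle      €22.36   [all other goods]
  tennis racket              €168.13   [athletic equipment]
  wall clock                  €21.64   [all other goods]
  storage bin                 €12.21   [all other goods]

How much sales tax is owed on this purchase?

€23.13

Stainless water bottle €22.36: all other goods → 6% → €1.34
Tennis racket €168.13: athletic equipment → 10% + 1.75% surcharge = 11.75% → €19.76
Wall clock €21.64: all other goods → 6% → €1.30
Storage bin €12.21: all other goods → 6% → €0.73
Total tax = €1.34 + €19.76 + €1.30 + €0.73 = €23.13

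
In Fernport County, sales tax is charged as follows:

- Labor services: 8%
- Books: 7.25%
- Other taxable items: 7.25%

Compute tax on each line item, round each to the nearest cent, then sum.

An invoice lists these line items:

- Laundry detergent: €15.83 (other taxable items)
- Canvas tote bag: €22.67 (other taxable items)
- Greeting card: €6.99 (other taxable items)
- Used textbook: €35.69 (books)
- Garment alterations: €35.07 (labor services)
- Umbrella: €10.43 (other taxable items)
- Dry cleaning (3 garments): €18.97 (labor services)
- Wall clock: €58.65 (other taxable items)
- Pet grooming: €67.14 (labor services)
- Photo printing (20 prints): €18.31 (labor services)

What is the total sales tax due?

€22.06

Laundry detergent €15.83: other taxable items → 7.25% → €1.15
Canvas tote bag €22.67: other taxable items → 7.25% → €1.64
Greeting card €6.99: other taxable items → 7.25% → €0.51
Used textbook €35.69: books → 7.25% → €2.59
Garment alterations €35.07: labor services → 8% → €2.81
Umbrella €10.43: other taxable items → 7.25% → €0.76
Dry cleaning (3 garments) €18.97: labor services → 8% → €1.52
Wall clock €58.65: other taxable items → 7.25% → €4.25
Pet grooming €67.14: labor services → 8% → €5.37
Photo printing (20 prints) €18.31: labor services → 8% → €1.46
Total tax = €1.15 + €1.64 + €0.51 + €2.59 + €2.81 + €0.76 + €1.52 + €4.25 + €5.37 + €1.46 = €22.06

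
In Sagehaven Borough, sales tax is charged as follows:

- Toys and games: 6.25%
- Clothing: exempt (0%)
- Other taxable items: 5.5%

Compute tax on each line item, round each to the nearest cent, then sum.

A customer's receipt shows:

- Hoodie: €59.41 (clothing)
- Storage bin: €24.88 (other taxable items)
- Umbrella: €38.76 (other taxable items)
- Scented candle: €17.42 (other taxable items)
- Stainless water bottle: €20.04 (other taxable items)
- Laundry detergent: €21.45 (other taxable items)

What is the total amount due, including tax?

Hoodie €59.41: clothing → 0% → €0.00
Storage bin €24.88: other taxable items → 5.5% → €1.37
Umbrella €38.76: other taxable items → 5.5% → €2.13
Scented candle €17.42: other taxable items → 5.5% → €0.96
Stainless water bottle €20.04: other taxable items → 5.5% → €1.10
Laundry detergent €21.45: other taxable items → 5.5% → €1.18
Subtotal = €181.96; tax = €6.74; total due = €188.70

€188.70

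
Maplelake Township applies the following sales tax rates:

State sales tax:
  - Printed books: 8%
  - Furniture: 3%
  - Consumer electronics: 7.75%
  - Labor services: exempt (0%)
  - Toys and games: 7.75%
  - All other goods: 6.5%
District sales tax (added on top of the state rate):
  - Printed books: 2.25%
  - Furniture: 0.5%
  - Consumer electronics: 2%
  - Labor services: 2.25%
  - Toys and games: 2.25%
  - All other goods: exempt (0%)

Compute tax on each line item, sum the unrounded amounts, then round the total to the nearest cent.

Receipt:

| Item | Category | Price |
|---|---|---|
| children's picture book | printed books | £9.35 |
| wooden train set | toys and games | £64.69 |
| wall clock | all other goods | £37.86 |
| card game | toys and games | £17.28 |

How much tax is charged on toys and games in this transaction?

£8.20

Wooden train set £64.69: toys and games → 7.75% + 2.25% district = 10% → £6.469
Card game £17.28: toys and games → 7.75% + 2.25% district = 10% → £1.728
Tax on toys and games: unrounded sum = £8.197 → £8.20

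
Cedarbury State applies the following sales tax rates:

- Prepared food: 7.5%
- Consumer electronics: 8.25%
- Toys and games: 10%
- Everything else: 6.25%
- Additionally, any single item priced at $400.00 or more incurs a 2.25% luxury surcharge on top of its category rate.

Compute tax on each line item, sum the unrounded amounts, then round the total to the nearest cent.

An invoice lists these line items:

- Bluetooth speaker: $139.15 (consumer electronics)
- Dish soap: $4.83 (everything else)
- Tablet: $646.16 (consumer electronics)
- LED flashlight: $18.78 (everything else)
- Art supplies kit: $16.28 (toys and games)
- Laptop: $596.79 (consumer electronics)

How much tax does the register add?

Bluetooth speaker $139.15: consumer electronics → 8.25% → $11.479875
Dish soap $4.83: everything else → 6.25% → $0.301875
Tablet $646.16: consumer electronics → 8.25% + 2.25% surcharge = 10.5% → $67.8468
LED flashlight $18.78: everything else → 6.25% → $1.17375
Art supplies kit $16.28: toys and games → 10% → $1.628
Laptop $596.79: consumer electronics → 8.25% + 2.25% surcharge = 10.5% → $62.66295
Unrounded tax sum = $145.09325 → $145.09

$145.09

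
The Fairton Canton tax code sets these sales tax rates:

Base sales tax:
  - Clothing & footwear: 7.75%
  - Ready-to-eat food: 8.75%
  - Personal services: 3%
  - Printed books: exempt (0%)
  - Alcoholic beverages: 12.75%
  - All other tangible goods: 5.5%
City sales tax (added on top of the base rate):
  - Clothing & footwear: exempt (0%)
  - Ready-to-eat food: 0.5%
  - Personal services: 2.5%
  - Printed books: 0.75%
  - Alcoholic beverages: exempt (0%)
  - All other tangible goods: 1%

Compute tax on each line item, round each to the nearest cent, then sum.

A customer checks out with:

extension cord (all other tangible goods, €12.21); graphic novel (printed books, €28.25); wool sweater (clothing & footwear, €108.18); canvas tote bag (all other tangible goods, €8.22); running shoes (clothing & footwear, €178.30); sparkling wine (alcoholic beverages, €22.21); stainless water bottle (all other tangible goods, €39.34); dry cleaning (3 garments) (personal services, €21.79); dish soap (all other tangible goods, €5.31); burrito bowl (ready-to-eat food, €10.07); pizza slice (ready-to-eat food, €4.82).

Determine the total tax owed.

€32.05

Extension cord €12.21: all other tangible goods → 5.5% + 1% city = 6.5% → €0.79
Graphic novel €28.25: printed books → 0% + 0.75% city = 0.75% → €0.21
Wool sweater €108.18: clothing & footwear → 7.75% + 0% city = 7.75% → €8.38
Canvas tote bag €8.22: all other tangible goods → 5.5% + 1% city = 6.5% → €0.53
Running shoes €178.30: clothing & footwear → 7.75% + 0% city = 7.75% → €13.82
Sparkling wine €22.21: alcoholic beverages → 12.75% + 0% city = 12.75% → €2.83
Stainless water bottle €39.34: all other tangible goods → 5.5% + 1% city = 6.5% → €2.56
Dry cleaning (3 garments) €21.79: personal services → 3% + 2.5% city = 5.5% → €1.20
Dish soap €5.31: all other tangible goods → 5.5% + 1% city = 6.5% → €0.35
Burrito bowl €10.07: ready-to-eat food → 8.75% + 0.5% city = 9.25% → €0.93
Pizza slice €4.82: ready-to-eat food → 8.75% + 0.5% city = 9.25% → €0.45
Total tax = €0.79 + €0.21 + €8.38 + €0.53 + €13.82 + €2.83 + €2.56 + €1.20 + €0.35 + €0.93 + €0.45 = €32.05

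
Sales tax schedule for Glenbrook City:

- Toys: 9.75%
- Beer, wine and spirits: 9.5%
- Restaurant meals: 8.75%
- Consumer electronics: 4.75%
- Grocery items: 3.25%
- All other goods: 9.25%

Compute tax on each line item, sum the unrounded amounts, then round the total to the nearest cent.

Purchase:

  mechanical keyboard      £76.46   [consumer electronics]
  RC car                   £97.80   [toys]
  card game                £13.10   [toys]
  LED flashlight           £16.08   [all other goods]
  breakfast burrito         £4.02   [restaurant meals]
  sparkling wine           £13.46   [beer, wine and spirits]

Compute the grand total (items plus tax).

£238.48

Mechanical keyboard £76.46: consumer electronics → 4.75% → £3.63185
RC car £97.80: toys → 9.75% → £9.5355
Card game £13.10: toys → 9.75% → £1.27725
LED flashlight £16.08: all other goods → 9.25% → £1.4874
Breakfast burrito £4.02: restaurant meals → 8.75% → £0.35175
Sparkling wine £13.46: beer, wine and spirits → 9.5% → £1.2787
Subtotal = £220.92; unrounded tax = £17.56245 → £17.56; total due = £238.48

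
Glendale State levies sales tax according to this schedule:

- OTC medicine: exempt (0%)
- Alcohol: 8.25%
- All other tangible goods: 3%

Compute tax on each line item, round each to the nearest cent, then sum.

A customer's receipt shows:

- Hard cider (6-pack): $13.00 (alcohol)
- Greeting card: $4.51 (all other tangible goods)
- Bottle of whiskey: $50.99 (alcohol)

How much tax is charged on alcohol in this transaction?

Hard cider (6-pack) $13.00: alcohol → 8.25% → $1.07
Bottle of whiskey $50.99: alcohol → 8.25% → $4.21
Tax on alcohol = $1.07 + $4.21 = $5.28

$5.28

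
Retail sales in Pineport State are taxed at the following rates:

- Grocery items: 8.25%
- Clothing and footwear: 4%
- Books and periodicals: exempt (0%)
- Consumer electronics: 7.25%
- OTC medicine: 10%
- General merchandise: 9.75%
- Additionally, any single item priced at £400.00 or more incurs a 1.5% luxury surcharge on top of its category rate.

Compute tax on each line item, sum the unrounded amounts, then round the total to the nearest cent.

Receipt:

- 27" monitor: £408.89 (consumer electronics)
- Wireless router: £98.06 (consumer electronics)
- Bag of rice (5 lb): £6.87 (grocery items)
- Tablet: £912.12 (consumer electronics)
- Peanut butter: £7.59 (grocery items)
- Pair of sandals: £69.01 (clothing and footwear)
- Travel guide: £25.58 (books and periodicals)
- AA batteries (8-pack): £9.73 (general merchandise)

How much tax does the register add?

£127.60

27" monitor £408.89: consumer electronics → 7.25% + 1.5% surcharge = 8.75% → £35.777875
Wireless router £98.06: consumer electronics → 7.25% → £7.10935
Bag of rice (5 lb) £6.87: grocery items → 8.25% → £0.566775
Tablet £912.12: consumer electronics → 7.25% + 1.5% surcharge = 8.75% → £79.8105
Peanut butter £7.59: grocery items → 8.25% → £0.626175
Pair of sandals £69.01: clothing and footwear → 4% → £2.7604
Travel guide £25.58: books and periodicals → 0% → £0.00
AA batteries (8-pack) £9.73: general merchandise → 9.75% → £0.948675
Unrounded tax sum = £127.59975 → £127.60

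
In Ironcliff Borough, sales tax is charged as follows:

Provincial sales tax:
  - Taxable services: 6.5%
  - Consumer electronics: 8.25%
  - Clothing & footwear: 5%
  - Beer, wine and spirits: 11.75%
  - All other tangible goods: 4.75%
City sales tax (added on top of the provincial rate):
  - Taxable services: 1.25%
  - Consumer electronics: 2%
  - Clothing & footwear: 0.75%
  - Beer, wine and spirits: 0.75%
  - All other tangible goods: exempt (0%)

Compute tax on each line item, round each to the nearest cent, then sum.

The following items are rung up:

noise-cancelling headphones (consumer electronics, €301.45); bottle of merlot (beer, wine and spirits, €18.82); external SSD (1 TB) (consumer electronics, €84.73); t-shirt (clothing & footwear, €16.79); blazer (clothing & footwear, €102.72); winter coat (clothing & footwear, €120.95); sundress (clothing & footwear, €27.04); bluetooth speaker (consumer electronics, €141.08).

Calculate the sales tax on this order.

€71.77

Noise-cancelling headphones €301.45: consumer electronics → 8.25% + 2% city = 10.25% → €30.90
Bottle of merlot €18.82: beer, wine and spirits → 11.75% + 0.75% city = 12.5% → €2.35
External SSD (1 TB) €84.73: consumer electronics → 8.25% + 2% city = 10.25% → €8.68
T-shirt €16.79: clothing & footwear → 5% + 0.75% city = 5.75% → €0.97
Blazer €102.72: clothing & footwear → 5% + 0.75% city = 5.75% → €5.91
Winter coat €120.95: clothing & footwear → 5% + 0.75% city = 5.75% → €6.95
Sundress €27.04: clothing & footwear → 5% + 0.75% city = 5.75% → €1.55
Bluetooth speaker €141.08: consumer electronics → 8.25% + 2% city = 10.25% → €14.46
Total tax = €30.90 + €2.35 + €8.68 + €0.97 + €5.91 + €6.95 + €1.55 + €14.46 = €71.77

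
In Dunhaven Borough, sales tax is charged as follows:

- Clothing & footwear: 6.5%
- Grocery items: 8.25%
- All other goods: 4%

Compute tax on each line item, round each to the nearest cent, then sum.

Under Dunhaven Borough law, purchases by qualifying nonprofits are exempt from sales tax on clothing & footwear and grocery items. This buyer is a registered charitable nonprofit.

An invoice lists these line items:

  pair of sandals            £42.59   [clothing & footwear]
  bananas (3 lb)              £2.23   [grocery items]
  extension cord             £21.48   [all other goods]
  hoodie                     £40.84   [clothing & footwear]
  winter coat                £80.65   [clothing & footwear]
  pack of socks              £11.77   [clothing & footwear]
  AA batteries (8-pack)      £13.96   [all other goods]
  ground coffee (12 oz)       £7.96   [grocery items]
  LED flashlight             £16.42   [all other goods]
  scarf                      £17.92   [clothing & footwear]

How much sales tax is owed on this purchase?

Pair of sandals £42.59: clothing & footwear, buyer-exempt → 0% → £0.00
Bananas (3 lb) £2.23: grocery items, buyer-exempt → 0% → £0.00
Extension cord £21.48: all other goods → 4% → £0.86
Hoodie £40.84: clothing & footwear, buyer-exempt → 0% → £0.00
Winter coat £80.65: clothing & footwear, buyer-exempt → 0% → £0.00
Pack of socks £11.77: clothing & footwear, buyer-exempt → 0% → £0.00
AA batteries (8-pack) £13.96: all other goods → 4% → £0.56
Ground coffee (12 oz) £7.96: grocery items, buyer-exempt → 0% → £0.00
LED flashlight £16.42: all other goods → 4% → £0.66
Scarf £17.92: clothing & footwear, buyer-exempt → 0% → £0.00
Total tax = £0.86 + £0.56 + £0.66 = £2.08

£2.08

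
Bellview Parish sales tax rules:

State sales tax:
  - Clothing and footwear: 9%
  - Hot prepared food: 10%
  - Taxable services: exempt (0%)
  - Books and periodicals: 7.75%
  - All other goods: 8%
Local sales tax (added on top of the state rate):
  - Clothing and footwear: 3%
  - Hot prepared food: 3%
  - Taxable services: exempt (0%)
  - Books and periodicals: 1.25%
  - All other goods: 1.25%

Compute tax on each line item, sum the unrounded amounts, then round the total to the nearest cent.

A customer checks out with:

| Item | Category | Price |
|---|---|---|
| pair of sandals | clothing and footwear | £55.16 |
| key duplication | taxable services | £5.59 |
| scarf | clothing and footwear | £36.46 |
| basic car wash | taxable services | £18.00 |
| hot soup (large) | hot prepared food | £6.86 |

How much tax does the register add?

£11.89

Pair of sandals £55.16: clothing and footwear → 9% + 3% local = 12% → £6.6192
Key duplication £5.59: taxable services → 0% + 0% local = 0% → £0.00
Scarf £36.46: clothing and footwear → 9% + 3% local = 12% → £4.3752
Basic car wash £18.00: taxable services → 0% + 0% local = 0% → £0.00
Hot soup (large) £6.86: hot prepared food → 10% + 3% local = 13% → £0.8918
Unrounded tax sum = £11.8862 → £11.89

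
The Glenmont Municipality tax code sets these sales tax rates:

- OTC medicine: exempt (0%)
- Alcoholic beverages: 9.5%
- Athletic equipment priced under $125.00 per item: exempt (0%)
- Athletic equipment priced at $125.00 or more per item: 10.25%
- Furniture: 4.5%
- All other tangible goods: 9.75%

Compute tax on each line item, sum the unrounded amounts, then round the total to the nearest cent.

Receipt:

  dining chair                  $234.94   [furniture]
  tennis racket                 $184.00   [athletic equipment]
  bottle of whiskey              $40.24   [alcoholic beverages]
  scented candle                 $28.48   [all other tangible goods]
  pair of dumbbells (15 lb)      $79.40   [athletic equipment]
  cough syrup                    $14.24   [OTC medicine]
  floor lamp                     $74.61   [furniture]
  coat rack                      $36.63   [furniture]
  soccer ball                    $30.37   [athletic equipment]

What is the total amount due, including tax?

$763.95

Dining chair $234.94: furniture → 4.5% → $10.5723
Tennis racket $184.00: athletic equipment, $125.00 or more → 10.25% → $18.86
Bottle of whiskey $40.24: alcoholic beverages → 9.5% → $3.8228
Scented candle $28.48: all other tangible goods → 9.75% → $2.7768
Pair of dumbbells (15 lb) $79.40: athletic equipment, under $125.00 → 0% → $0.00
Cough syrup $14.24: OTC medicine → 0% → $0.00
Floor lamp $74.61: furniture → 4.5% → $3.35745
Coat rack $36.63: furniture → 4.5% → $1.64835
Soccer ball $30.37: athletic equipment, under $125.00 → 0% → $0.00
Subtotal = $722.91; unrounded tax = $41.0377 → $41.04; total due = $763.95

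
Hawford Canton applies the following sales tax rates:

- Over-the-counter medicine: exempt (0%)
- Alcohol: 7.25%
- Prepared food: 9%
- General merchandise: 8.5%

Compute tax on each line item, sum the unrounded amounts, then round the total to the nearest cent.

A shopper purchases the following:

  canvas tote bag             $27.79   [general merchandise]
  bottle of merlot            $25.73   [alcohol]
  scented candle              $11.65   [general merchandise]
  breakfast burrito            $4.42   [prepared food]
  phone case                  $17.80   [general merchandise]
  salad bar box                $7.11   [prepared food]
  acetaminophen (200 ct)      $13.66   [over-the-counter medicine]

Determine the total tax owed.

Canvas tote bag $27.79: general merchandise → 8.5% → $2.36215
Bottle of merlot $25.73: alcohol → 7.25% → $1.865425
Scented candle $11.65: general merchandise → 8.5% → $0.99025
Breakfast burrito $4.42: prepared food → 9% → $0.3978
Phone case $17.80: general merchandise → 8.5% → $1.513
Salad bar box $7.11: prepared food → 9% → $0.6399
Acetaminophen (200 ct) $13.66: over-the-counter medicine → 0% → $0.00
Unrounded tax sum = $7.768525 → $7.77

$7.77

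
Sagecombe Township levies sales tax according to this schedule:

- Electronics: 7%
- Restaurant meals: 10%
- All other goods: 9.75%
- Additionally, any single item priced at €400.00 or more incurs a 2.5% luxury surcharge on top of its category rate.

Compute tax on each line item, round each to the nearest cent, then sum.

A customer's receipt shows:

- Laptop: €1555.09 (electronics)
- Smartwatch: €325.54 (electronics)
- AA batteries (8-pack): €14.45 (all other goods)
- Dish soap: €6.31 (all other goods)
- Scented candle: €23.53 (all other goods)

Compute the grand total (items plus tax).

Laptop €1555.09: electronics → 7% + 2.5% surcharge = 9.5% → €147.73
Smartwatch €325.54: electronics → 7% → €22.79
AA batteries (8-pack) €14.45: all other goods → 9.75% → €1.41
Dish soap €6.31: all other goods → 9.75% → €0.62
Scented candle €23.53: all other goods → 9.75% → €2.29
Subtotal = €1924.92; tax = €174.84; total due = €2099.76

€2099.76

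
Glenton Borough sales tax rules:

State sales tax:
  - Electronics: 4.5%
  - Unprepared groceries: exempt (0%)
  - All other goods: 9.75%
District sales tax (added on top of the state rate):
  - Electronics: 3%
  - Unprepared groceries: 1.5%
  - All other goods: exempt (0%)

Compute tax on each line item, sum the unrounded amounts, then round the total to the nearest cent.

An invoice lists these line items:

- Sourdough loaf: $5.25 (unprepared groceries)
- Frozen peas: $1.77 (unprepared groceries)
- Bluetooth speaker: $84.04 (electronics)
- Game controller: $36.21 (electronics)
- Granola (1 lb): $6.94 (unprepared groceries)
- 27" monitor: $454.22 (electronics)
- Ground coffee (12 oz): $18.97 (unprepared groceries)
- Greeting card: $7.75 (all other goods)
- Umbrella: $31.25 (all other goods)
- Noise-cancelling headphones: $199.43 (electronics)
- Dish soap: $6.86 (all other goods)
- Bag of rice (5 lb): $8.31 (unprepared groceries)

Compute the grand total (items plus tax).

Sourdough loaf $5.25: unprepared groceries → 0% + 1.5% district = 1.5% → $0.07875
Frozen peas $1.77: unprepared groceries → 0% + 1.5% district = 1.5% → $0.02655
Bluetooth speaker $84.04: electronics → 4.5% + 3% district = 7.5% → $6.303
Game controller $36.21: electronics → 4.5% + 3% district = 7.5% → $2.71575
Granola (1 lb) $6.94: unprepared groceries → 0% + 1.5% district = 1.5% → $0.1041
27" monitor $454.22: electronics → 4.5% + 3% district = 7.5% → $34.0665
Ground coffee (12 oz) $18.97: unprepared groceries → 0% + 1.5% district = 1.5% → $0.28455
Greeting card $7.75: all other goods → 9.75% + 0% district = 9.75% → $0.755625
Umbrella $31.25: all other goods → 9.75% + 0% district = 9.75% → $3.046875
Noise-cancelling headphones $199.43: electronics → 4.5% + 3% district = 7.5% → $14.95725
Dish soap $6.86: all other goods → 9.75% + 0% district = 9.75% → $0.66885
Bag of rice (5 lb) $8.31: unprepared groceries → 0% + 1.5% district = 1.5% → $0.12465
Subtotal = $861.00; unrounded tax = $63.13245 → $63.13; total due = $924.13

$924.13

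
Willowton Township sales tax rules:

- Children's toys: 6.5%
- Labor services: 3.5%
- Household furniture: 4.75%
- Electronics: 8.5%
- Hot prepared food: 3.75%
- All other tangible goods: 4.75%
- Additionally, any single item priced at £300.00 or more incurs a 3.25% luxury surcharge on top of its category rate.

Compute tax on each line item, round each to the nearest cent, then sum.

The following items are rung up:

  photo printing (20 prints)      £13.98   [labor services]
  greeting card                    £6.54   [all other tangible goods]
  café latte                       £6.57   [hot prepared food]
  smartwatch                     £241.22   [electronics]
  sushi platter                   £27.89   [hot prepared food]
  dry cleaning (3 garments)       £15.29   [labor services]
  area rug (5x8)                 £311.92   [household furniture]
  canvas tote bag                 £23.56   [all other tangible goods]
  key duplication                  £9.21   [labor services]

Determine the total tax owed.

Photo printing (20 prints) £13.98: labor services → 3.5% → £0.49
Greeting card £6.54: all other tangible goods → 4.75% → £0.31
Café latte £6.57: hot prepared food → 3.75% → £0.25
Smartwatch £241.22: electronics → 8.5% → £20.50
Sushi platter £27.89: hot prepared food → 3.75% → £1.05
Dry cleaning (3 garments) £15.29: labor services → 3.5% → £0.54
Area rug (5x8) £311.92: household furniture → 4.75% + 3.25% surcharge = 8% → £24.95
Canvas tote bag £23.56: all other tangible goods → 4.75% → £1.12
Key duplication £9.21: labor services → 3.5% → £0.32
Total tax = £0.49 + £0.31 + £0.25 + £20.50 + £1.05 + £0.54 + £24.95 + £1.12 + £0.32 = £49.53

£49.53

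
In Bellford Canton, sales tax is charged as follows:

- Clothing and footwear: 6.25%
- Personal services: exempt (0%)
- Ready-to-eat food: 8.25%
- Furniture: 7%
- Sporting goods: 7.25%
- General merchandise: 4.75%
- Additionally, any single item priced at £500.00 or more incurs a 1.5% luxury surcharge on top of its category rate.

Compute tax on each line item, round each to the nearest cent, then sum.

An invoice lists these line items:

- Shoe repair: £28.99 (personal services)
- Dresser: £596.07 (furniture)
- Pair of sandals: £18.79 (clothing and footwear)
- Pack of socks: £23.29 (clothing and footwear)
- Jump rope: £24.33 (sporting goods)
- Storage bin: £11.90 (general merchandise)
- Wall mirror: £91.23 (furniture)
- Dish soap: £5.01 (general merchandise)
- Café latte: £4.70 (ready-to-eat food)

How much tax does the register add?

Shoe repair £28.99: personal services → 0% → £0.00
Dresser £596.07: furniture → 7% + 1.5% surcharge = 8.5% → £50.67
Pair of sandals £18.79: clothing and footwear → 6.25% → £1.17
Pack of socks £23.29: clothing and footwear → 6.25% → £1.46
Jump rope £24.33: sporting goods → 7.25% → £1.76
Storage bin £11.90: general merchandise → 4.75% → £0.57
Wall mirror £91.23: furniture → 7% → £6.39
Dish soap £5.01: general merchandise → 4.75% → £0.24
Café latte £4.70: ready-to-eat food → 8.25% → £0.39
Total tax = £50.67 + £1.17 + £1.46 + £1.76 + £0.57 + £6.39 + £0.24 + £0.39 = £62.65

£62.65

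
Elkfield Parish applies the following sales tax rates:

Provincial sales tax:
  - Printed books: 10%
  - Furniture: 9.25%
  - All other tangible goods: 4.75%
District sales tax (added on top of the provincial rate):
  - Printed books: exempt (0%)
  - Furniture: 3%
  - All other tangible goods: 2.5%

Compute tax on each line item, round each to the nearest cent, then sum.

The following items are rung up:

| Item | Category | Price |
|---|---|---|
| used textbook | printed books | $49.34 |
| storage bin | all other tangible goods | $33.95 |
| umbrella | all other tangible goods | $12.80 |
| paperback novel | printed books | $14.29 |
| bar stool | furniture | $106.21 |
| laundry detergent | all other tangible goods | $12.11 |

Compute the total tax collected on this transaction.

Used textbook $49.34: printed books → 10% + 0% district = 10% → $4.93
Storage bin $33.95: all other tangible goods → 4.75% + 2.5% district = 7.25% → $2.46
Umbrella $12.80: all other tangible goods → 4.75% + 2.5% district = 7.25% → $0.93
Paperback novel $14.29: printed books → 10% + 0% district = 10% → $1.43
Bar stool $106.21: furniture → 9.25% + 3% district = 12.25% → $13.01
Laundry detergent $12.11: all other tangible goods → 4.75% + 2.5% district = 7.25% → $0.88
Total tax = $4.93 + $2.46 + $0.93 + $1.43 + $13.01 + $0.88 = $23.64

$23.64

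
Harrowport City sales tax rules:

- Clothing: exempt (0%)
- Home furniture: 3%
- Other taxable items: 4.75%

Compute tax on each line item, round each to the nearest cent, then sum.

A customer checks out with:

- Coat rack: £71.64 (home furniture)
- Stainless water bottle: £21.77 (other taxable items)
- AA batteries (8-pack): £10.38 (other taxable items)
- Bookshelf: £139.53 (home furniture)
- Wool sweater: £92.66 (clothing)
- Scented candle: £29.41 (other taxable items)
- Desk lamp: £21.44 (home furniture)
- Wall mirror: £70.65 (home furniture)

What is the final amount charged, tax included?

Coat rack £71.64: home furniture → 3% → £2.15
Stainless water bottle £21.77: other taxable items → 4.75% → £1.03
AA batteries (8-pack) £10.38: other taxable items → 4.75% → £0.49
Bookshelf £139.53: home furniture → 3% → £4.19
Wool sweater £92.66: clothing → 0% → £0.00
Scented candle £29.41: other taxable items → 4.75% → £1.40
Desk lamp £21.44: home furniture → 3% → £0.64
Wall mirror £70.65: home furniture → 3% → £2.12
Subtotal = £457.48; tax = £12.02; total due = £469.50

£469.50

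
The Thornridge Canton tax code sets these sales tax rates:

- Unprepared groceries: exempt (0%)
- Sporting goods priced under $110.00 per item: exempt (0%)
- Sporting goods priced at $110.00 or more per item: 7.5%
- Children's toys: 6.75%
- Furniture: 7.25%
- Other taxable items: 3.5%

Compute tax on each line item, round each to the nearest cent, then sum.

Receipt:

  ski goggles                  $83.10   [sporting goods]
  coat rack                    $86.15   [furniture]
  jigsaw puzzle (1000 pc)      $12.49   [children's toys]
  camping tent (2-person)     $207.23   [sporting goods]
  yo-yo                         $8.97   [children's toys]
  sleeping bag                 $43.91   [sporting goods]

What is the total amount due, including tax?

$465.09

Ski goggles $83.10: sporting goods, under $110.00 → 0% → $0.00
Coat rack $86.15: furniture → 7.25% → $6.25
Jigsaw puzzle (1000 pc) $12.49: children's toys → 6.75% → $0.84
Camping tent (2-person) $207.23: sporting goods, $110.00 or more → 7.5% → $15.54
Yo-yo $8.97: children's toys → 6.75% → $0.61
Sleeping bag $43.91: sporting goods, under $110.00 → 0% → $0.00
Subtotal = $441.85; tax = $23.24; total due = $465.09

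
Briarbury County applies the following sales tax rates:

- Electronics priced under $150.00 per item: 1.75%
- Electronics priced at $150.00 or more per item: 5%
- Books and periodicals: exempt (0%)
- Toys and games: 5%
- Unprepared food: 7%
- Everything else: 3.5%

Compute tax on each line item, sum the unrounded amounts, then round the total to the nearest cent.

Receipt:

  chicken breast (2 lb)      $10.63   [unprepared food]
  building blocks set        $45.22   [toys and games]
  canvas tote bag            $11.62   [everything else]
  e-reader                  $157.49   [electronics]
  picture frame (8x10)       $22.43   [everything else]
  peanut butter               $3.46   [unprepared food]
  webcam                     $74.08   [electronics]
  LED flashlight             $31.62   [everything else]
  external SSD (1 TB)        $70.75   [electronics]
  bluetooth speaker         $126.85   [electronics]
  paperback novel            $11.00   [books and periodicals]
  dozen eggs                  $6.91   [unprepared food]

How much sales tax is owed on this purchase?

$18.66

Chicken breast (2 lb) $10.63: unprepared food → 7% → $0.7441
Building blocks set $45.22: toys and games → 5% → $2.261
Canvas tote bag $11.62: everything else → 3.5% → $0.4067
E-reader $157.49: electronics, $150.00 or more → 5% → $7.8745
Picture frame (8x10) $22.43: everything else → 3.5% → $0.78505
Peanut butter $3.46: unprepared food → 7% → $0.2422
Webcam $74.08: electronics, under $150.00 → 1.75% → $1.2964
LED flashlight $31.62: everything else → 3.5% → $1.1067
External SSD (1 TB) $70.75: electronics, under $150.00 → 1.75% → $1.238125
Bluetooth speaker $126.85: electronics, under $150.00 → 1.75% → $2.219875
Paperback novel $11.00: books and periodicals → 0% → $0.00
Dozen eggs $6.91: unprepared food → 7% → $0.4837
Unrounded tax sum = $18.65835 → $18.66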